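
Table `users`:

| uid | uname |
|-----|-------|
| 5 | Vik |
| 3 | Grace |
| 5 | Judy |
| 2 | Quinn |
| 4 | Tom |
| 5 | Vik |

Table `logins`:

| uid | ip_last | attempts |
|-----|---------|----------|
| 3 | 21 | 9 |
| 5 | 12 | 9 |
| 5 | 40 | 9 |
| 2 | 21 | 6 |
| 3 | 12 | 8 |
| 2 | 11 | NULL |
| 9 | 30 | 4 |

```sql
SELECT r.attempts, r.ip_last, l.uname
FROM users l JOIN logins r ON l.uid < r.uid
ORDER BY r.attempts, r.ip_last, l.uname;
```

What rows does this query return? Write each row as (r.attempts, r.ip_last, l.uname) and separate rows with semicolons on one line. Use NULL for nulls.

INNER JOIN keeps only pairs where the ON condition holds.
Matching on l.uid < r.uid.
- l (uid=5) pairs with 1 row(s) of r.
- l (uid=3) pairs with 3 row(s) of r.
- l (uid=5) pairs with 1 row(s) of r.
- l (uid=2) pairs with 5 row(s) of r.
- l (uid=4) pairs with 3 row(s) of r.
- l (uid=5) pairs with 1 row(s) of r.

(4, 30, Grace); (4, 30, Judy); (4, 30, Quinn); (4, 30, Tom); (4, 30, Vik); (4, 30, Vik); (8, 12, Quinn); (9, 12, Grace); (9, 12, Quinn); (9, 12, Tom); (9, 21, Quinn); (9, 40, Grace); (9, 40, Quinn); (9, 40, Tom)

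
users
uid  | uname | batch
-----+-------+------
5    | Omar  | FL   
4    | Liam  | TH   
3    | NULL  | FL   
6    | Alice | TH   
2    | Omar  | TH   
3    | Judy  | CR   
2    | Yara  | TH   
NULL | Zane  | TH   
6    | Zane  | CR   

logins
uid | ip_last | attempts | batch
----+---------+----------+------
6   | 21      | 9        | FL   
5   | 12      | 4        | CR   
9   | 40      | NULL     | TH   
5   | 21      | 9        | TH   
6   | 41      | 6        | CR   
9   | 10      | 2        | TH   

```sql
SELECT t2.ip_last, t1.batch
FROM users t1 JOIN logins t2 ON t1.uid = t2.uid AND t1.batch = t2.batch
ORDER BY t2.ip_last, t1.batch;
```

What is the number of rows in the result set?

INNER JOIN keeps only pairs where the ON condition holds.
Matching on t1.uid = t2.uid AND t1.batch = t2.batch. A NULL in a compared column never satisfies the condition.
Matched pairs: 1.
Total: 1 rows.

1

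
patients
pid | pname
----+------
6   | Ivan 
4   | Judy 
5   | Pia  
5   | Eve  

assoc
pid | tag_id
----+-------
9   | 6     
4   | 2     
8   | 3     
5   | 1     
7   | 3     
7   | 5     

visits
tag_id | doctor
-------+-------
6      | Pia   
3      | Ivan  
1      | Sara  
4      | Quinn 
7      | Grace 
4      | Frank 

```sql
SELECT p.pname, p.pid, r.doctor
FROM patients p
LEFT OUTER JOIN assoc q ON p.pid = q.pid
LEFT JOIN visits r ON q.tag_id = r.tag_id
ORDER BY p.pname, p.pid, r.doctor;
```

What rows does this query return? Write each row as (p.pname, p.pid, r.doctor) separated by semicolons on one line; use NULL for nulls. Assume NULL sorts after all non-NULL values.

Evaluate left to right. First `patients p LEFT JOIN assoc q` on pid: 4 row(s).
Then LEFT JOIN `visits r` on tag_id: each of those 4 rows is kept; rows whose q.tag_id has no match in r get NULL for r's columns.

(Eve, 5, Sara); (Ivan, 6, NULL); (Judy, 4, NULL); (Pia, 5, Sara)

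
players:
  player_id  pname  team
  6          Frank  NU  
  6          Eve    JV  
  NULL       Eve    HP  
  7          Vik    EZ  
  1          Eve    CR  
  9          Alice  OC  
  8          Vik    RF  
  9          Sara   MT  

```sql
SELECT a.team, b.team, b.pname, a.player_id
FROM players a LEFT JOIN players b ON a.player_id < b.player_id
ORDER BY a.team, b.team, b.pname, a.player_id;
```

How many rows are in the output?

22

LEFT JOIN keeps every row from `players a`; unmatched rows get NULL for `players b`'s columns.
Matching on a.player_id < b.player_id. A NULL in a compared column never satisfies the condition.
Matched pairs: 19; unmatched a rows kept: 3.
Total: 19 matched + 3 padded = 22 rows.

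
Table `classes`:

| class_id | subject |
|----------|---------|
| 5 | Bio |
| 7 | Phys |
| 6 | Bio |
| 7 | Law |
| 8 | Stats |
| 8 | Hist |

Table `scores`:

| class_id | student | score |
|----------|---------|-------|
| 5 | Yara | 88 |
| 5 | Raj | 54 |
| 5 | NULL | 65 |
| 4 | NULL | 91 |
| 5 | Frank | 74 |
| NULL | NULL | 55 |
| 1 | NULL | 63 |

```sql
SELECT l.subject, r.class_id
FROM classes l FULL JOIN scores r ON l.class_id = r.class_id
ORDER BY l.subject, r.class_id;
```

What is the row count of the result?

12

FULL OUTER JOIN keeps every row from both sides; unmatched rows get NULL for the other side's columns.
Matching on l.class_id = r.class_id. A NULL in a compared column never satisfies the condition.
- l row (class_id=5): matches 4 r row(s) → 4 output row(s).
- l row (class_id=7): no match → kept, r columns NULL.
- l row (class_id=6): no match → kept, r columns NULL.
- l row (class_id=7): no match → kept, r columns NULL.
- l row (class_id=8): no match → kept, r columns NULL.
- l row (class_id=8): no match → kept, r columns NULL.
- plus 3 unmatched r row(s), each kept with NULL l columns.
Total: 4 matched + 8 padded = 12 rows.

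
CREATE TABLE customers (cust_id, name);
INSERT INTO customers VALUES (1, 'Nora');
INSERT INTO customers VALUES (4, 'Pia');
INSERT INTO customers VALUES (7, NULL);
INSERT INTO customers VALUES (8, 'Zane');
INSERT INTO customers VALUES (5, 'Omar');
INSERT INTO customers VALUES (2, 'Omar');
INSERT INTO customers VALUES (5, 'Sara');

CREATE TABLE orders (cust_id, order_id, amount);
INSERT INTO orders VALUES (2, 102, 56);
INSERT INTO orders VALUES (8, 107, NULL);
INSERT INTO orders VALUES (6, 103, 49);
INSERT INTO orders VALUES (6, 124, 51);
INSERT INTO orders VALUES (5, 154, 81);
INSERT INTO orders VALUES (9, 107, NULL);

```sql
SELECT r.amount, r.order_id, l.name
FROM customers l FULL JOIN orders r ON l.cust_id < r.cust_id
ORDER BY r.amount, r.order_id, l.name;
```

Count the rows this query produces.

FULL OUTER JOIN keeps every row from both sides; unmatched rows get NULL for the other side's columns.
Matching on l.cust_id < r.cust_id.
Matched pairs: 27; unmatched l rows kept: 0; unmatched r rows kept: 0.
Total: 27 rows.

27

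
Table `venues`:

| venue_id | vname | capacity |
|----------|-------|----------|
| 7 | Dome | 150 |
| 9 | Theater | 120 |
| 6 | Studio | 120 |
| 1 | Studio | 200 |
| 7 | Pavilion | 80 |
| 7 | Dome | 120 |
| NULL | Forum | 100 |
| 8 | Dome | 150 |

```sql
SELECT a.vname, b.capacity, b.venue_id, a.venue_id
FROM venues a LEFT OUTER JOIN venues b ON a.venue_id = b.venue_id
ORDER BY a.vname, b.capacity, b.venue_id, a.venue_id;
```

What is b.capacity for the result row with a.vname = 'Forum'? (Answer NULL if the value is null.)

LEFT JOIN keeps every row from `venues a`; unmatched rows get NULL for `venues b`'s columns.
Matching on a.venue_id = b.venue_id. A NULL in a compared column never satisfies the condition.
- a row (venue_id=7): matches 3 b row(s) → 3 output row(s).
- a row (venue_id=9): matches 1 b row(s) → 1 output row(s).
- a row (venue_id=6): matches 1 b row(s) → 1 output row(s).
- a row (venue_id=1): matches 1 b row(s) → 1 output row(s).
- a row (venue_id=7): matches 3 b row(s) → 3 output row(s).
- a row (venue_id=7): matches 3 b row(s) → 3 output row(s).
- a row (venue_id=NULL): no match → kept, b columns NULL.
- a row (venue_id=8): matches 1 b row(s) → 1 output row(s).

NULL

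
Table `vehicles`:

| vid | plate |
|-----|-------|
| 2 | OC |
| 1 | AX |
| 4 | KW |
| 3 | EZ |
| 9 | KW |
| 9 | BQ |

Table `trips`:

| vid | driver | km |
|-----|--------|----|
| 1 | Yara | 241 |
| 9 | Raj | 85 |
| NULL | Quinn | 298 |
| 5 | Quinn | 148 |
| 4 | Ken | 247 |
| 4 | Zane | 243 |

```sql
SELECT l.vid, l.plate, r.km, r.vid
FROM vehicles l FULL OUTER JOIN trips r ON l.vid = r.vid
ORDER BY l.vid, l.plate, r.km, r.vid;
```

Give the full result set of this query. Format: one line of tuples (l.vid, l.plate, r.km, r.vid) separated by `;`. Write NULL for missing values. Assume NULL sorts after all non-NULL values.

FULL OUTER JOIN keeps every row from both sides; unmatched rows get NULL for the other side's columns.
Matching on l.vid = r.vid. A NULL in a compared column never satisfies the condition.
- l row (vid=2): no match → kept, r columns NULL.
- l row (vid=1): matches 1 r row(s) → 1 output row(s).
- l row (vid=4): matches 2 r row(s) → 2 output row(s).
- l row (vid=3): no match → kept, r columns NULL.
- l row (vid=9): matches 1 r row(s) → 1 output row(s).
- l row (vid=9): matches 1 r row(s) → 1 output row(s).
- 2 r row(s) had no l match → kept, l columns NULL.
After projecting and ordering:
l.vid | l.plate | r.km | r.vid
1 | AX | 241 | 1
2 | OC | NULL | NULL
3 | EZ | NULL | NULL
4 | KW | 243 | 4
4 | KW | 247 | 4
9 | BQ | 85 | 9
9 | KW | 85 | 9
NULL | NULL | 148 | 5
NULL | NULL | 298 | NULL

(1, AX, 241, 1); (2, OC, NULL, NULL); (3, EZ, NULL, NULL); (4, KW, 243, 4); (4, KW, 247, 4); (9, BQ, 85, 9); (9, KW, 85, 9); (NULL, NULL, 148, 5); (NULL, NULL, 298, NULL)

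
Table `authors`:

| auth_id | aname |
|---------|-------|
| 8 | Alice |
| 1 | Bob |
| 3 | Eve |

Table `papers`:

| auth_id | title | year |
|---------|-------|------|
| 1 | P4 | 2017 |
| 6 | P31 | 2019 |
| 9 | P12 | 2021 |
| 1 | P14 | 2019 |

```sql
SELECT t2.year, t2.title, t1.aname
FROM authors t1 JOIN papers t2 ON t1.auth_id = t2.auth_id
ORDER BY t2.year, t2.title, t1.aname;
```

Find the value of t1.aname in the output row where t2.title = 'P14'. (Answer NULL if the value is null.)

INNER JOIN keeps only pairs where the ON condition holds.
Matching on t1.auth_id = t2.auth_id.
Matched pairs: 2.

Bob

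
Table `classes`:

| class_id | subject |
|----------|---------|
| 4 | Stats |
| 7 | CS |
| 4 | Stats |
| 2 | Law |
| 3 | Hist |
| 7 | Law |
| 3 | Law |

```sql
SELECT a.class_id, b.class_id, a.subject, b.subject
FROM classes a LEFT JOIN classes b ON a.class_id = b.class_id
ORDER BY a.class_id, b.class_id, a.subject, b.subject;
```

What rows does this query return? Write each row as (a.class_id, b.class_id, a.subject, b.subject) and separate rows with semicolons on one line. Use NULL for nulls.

LEFT JOIN keeps every row from `classes a`; unmatched rows get NULL for `classes b`'s columns.
Matching on a.class_id = b.class_id.
- a (class_id=4) pairs with 2 row(s) of b.
- a (class_id=7) pairs with 2 row(s) of b.
- a (class_id=4) pairs with 2 row(s) of b.
- a (class_id=2) pairs with 1 row(s) of b.
- a (class_id=3) pairs with 2 row(s) of b.
- a (class_id=7) pairs with 2 row(s) of b.
- a (class_id=3) pairs with 2 row(s) of b.

(2, 2, Law, Law); (3, 3, Hist, Hist); (3, 3, Hist, Law); (3, 3, Law, Hist); (3, 3, Law, Law); (4, 4, Stats, Stats); (4, 4, Stats, Stats); (4, 4, Stats, Stats); (4, 4, Stats, Stats); (7, 7, CS, CS); (7, 7, CS, Law); (7, 7, Law, CS); (7, 7, Law, Law)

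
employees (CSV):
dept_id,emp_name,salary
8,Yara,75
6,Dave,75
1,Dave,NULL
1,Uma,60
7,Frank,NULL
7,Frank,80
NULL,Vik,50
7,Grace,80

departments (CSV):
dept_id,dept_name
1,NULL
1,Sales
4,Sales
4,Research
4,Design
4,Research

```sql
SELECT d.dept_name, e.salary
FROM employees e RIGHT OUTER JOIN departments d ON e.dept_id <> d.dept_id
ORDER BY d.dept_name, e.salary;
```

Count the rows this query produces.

RIGHT JOIN keeps every row from `departments`; unmatched rows get NULL for `employees`'s columns.
Matching on e.dept_id <> d.dept_id. A NULL in a compared column never satisfies the condition.
- e row (dept_id=8): matches 6 d row(s) → 6 output row(s).
- e row (dept_id=6): matches 6 d row(s) → 6 output row(s).
- e row (dept_id=1): matches 4 d row(s) → 4 output row(s).
- e row (dept_id=1): matches 4 d row(s) → 4 output row(s).
- e row (dept_id=7): matches 6 d row(s) → 6 output row(s).
- e row (dept_id=7): matches 6 d row(s) → 6 output row(s).
- e row (dept_id=NULL): no match.
- e row (dept_id=7): matches 6 d row(s) → 6 output row(s).
- every d row matched at least one e row.
Total: 38 rows.

38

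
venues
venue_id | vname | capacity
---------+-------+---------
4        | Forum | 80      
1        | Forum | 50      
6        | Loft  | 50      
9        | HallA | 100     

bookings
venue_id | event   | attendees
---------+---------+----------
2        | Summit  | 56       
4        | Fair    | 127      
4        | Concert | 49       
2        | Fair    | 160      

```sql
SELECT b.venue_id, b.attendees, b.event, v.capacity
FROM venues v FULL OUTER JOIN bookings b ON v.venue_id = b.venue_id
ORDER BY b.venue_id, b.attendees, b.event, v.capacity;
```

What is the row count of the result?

FULL OUTER JOIN keeps every row from both sides; unmatched rows get NULL for the other side's columns.
Matching on v.venue_id = b.venue_id.
Matched pairs: 2; unmatched v rows kept: 3; unmatched b rows kept: 2.
Total: 2 matched + 5 padded = 7 rows.

7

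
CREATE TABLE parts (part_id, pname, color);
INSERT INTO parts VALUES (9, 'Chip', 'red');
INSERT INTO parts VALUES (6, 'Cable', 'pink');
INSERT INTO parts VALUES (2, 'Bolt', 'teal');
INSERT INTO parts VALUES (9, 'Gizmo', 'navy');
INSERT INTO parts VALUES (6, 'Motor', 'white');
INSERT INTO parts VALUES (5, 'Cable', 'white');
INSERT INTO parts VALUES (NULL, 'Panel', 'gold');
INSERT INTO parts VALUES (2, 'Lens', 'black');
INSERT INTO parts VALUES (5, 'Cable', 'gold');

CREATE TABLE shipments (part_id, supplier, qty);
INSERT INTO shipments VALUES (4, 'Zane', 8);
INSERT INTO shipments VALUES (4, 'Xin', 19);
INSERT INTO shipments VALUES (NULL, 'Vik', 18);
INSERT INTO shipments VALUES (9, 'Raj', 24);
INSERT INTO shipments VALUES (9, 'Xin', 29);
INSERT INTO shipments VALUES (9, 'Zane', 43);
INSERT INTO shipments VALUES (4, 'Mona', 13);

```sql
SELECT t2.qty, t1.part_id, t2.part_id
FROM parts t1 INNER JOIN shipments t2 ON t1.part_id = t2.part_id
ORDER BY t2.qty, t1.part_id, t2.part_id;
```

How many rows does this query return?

INNER JOIN keeps only pairs where the ON condition holds.
Matching on t1.part_id = t2.part_id. A NULL in a compared column never satisfies the condition.
- part_id=9: 3 matching t2 row(s), so 3 row(s) emitted.
- part_id=6: no matching t2 row, dropped.
- part_id=2: no matching t2 row, dropped.
- part_id=9: 3 matching t2 row(s), so 3 row(s) emitted.
- part_id=6: no matching t2 row, dropped.
- part_id=5: no matching t2 row, dropped.
- part_id=NULL: no matching t2 row, dropped.
- part_id=2: no matching t2 row, dropped.
- part_id=5: no matching t2 row, dropped.
Total: 6 rows.

6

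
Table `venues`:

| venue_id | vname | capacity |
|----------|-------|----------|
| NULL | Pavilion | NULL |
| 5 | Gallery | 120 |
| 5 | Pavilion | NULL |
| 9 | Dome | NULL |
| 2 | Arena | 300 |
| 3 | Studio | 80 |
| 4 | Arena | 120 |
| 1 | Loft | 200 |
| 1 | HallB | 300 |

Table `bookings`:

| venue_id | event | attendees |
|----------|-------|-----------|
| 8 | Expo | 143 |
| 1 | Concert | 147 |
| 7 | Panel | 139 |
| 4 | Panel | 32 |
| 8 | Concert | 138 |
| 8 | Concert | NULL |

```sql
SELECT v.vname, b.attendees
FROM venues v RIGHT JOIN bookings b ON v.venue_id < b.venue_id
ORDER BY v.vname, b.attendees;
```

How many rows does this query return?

RIGHT JOIN keeps every row from `bookings`; unmatched rows get NULL for `venues`'s columns.
Matching on v.venue_id < b.venue_id. A NULL in a compared column never satisfies the condition.
Matched pairs: 32; unmatched b rows kept: 1.
Total: 32 matched + 1 padded = 33 rows.

33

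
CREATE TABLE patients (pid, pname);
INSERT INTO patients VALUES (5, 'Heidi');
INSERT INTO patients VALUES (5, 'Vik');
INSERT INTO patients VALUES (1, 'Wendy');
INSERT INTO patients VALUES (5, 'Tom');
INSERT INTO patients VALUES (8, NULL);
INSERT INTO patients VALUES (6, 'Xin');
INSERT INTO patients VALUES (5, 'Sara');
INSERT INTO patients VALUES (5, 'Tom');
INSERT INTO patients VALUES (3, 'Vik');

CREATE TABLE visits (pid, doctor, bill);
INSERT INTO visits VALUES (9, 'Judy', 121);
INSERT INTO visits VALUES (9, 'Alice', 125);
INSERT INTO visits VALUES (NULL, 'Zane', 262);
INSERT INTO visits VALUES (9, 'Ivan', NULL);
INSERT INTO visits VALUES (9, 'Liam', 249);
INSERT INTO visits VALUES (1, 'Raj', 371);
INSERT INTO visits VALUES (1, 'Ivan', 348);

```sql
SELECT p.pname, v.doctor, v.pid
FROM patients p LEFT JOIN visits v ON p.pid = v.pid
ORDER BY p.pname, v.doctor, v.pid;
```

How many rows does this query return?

LEFT JOIN keeps every row from `patients`; unmatched rows get NULL for `visits`'s columns.
Matching on p.pid = v.pid. A NULL in a compared column never satisfies the condition.
Matched pairs: 2; unmatched p rows kept: 8.
Total: 2 matched + 8 padded = 10 rows.

10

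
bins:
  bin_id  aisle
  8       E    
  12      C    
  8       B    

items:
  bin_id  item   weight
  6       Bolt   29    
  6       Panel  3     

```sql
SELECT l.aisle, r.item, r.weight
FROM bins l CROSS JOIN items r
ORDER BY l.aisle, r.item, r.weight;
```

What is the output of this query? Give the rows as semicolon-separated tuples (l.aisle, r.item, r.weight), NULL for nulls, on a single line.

(B, Bolt, 29); (B, Panel, 3); (C, Bolt, 29); (C, Panel, 3); (E, Bolt, 29); (E, Panel, 3)

CROSS JOIN pairs every row of `bins` with every row of `items`: 3 × 2 = 6 rows.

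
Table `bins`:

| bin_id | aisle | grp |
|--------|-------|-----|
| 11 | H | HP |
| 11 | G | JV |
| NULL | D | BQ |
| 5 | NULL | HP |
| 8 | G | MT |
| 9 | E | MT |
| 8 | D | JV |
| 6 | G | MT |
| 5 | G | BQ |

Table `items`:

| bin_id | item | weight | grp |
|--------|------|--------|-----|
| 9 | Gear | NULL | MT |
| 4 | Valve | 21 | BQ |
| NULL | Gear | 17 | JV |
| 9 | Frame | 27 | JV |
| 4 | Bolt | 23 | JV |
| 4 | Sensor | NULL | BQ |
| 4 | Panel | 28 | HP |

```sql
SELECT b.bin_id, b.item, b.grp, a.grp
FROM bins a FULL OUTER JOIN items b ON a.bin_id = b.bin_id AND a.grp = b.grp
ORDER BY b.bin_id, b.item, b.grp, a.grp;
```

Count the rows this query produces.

FULL OUTER JOIN keeps every row from both sides; unmatched rows get NULL for the other side's columns.
Matching on a.bin_id = b.bin_id AND a.grp = b.grp. A NULL in a compared column never satisfies the condition.
- a row (bin_id=11, grp=HP): no match → kept, b columns NULL.
- a row (bin_id=11, grp=JV): no match → kept, b columns NULL.
- a row (bin_id=NULL, grp=BQ): no match → kept, b columns NULL.
- a row (bin_id=5, grp=HP): no match → kept, b columns NULL.
- a row (bin_id=8, grp=MT): no match → kept, b columns NULL.
- a row (bin_id=9, grp=MT): matches 1 b row(s) → 1 output row(s).
- a row (bin_id=8, grp=JV): no match → kept, b columns NULL.
- a row (bin_id=6, grp=MT): no match → kept, b columns NULL.
- a row (bin_id=5, grp=BQ): no match → kept, b columns NULL.
- 6 row(s) from b found no a partner → padded with NULL.
Total: 1 matched + 14 padded = 15 rows.

15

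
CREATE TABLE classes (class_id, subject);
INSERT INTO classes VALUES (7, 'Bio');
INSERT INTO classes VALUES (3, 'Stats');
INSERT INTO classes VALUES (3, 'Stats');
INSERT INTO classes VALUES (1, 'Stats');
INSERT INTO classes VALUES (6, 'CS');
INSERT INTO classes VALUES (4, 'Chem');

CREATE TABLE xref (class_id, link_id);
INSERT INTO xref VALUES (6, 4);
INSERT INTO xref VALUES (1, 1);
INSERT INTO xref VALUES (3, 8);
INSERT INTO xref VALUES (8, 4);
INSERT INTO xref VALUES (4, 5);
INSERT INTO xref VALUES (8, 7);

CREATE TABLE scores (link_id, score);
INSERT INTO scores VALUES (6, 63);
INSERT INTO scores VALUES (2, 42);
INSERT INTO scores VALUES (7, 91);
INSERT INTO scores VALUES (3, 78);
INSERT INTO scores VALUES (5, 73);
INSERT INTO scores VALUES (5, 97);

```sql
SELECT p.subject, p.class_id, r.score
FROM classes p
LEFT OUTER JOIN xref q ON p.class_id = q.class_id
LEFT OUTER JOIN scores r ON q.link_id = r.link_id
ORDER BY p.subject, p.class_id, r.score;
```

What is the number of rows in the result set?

Joins associate left-to-right: classes LEFT JOIN xref on class_id gives 6 intermediate row(s).
Then LEFT JOIN `scores r` on link_id: each of those 6 rows is kept; rows whose q.link_id has no match in r get NULL for r's columns.
Result: 7 row(s).

7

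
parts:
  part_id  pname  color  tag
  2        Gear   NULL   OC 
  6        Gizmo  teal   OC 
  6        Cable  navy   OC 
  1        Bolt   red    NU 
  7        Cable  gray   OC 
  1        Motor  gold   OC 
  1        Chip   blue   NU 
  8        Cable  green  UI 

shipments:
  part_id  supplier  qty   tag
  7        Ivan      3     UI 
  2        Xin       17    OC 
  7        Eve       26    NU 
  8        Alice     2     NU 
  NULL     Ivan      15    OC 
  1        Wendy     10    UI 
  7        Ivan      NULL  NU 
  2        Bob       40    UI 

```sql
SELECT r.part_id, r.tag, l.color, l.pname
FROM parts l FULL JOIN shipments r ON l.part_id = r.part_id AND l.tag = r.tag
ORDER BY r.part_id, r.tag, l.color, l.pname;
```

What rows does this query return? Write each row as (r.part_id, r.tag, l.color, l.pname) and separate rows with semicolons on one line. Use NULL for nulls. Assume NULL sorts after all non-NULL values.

FULL OUTER JOIN keeps every row from both sides; unmatched rows get NULL for the other side's columns.
Matching on l.part_id = r.part_id AND l.tag = r.tag. A NULL in a compared column never satisfies the condition.
Matched pairs: 1; unmatched l rows kept: 7; unmatched r rows kept: 7.

(1, UI, NULL, NULL); (2, OC, NULL, Gear); (2, UI, NULL, NULL); (7, NU, NULL, NULL); (7, NU, NULL, NULL); (7, UI, NULL, NULL); (8, NU, NULL, NULL); (NULL, OC, NULL, NULL); (NULL, NULL, blue, Chip); (NULL, NULL, gold, Motor); (NULL, NULL, gray, Cable); (NULL, NULL, green, Cable); (NULL, NULL, navy, Cable); (NULL, NULL, red, Bolt); (NULL, NULL, teal, Gizmo)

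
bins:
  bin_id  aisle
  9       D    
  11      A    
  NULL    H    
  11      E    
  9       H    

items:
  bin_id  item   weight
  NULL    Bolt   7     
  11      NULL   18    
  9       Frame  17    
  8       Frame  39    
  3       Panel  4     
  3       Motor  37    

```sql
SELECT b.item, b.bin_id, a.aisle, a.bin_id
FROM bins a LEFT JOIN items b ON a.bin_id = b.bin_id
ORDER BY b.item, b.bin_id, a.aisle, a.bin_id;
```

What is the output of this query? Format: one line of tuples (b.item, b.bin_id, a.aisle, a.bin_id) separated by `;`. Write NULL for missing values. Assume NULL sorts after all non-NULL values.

(Frame, 9, D, 9); (Frame, 9, H, 9); (NULL, 11, A, 11); (NULL, 11, E, 11); (NULL, NULL, H, NULL)

LEFT JOIN keeps every row from `bins`; unmatched rows get NULL for `items`'s columns.
Matching on a.bin_id = b.bin_id. A NULL in a compared column never satisfies the condition.
- a row (bin_id=9): matches 1 b row(s) → 1 output row(s).
- a row (bin_id=11): matches 1 b row(s) → 1 output row(s).
- a row (bin_id=NULL): no match → kept, b columns NULL.
- a row (bin_id=11): matches 1 b row(s) → 1 output row(s).
- a row (bin_id=9): matches 1 b row(s) → 1 output row(s).
After projecting and ordering:
b.item | b.bin_id | a.aisle | a.bin_id
Frame | 9 | D | 9
Frame | 9 | H | 9
NULL | 11 | A | 11
NULL | 11 | E | 11
NULL | NULL | H | NULL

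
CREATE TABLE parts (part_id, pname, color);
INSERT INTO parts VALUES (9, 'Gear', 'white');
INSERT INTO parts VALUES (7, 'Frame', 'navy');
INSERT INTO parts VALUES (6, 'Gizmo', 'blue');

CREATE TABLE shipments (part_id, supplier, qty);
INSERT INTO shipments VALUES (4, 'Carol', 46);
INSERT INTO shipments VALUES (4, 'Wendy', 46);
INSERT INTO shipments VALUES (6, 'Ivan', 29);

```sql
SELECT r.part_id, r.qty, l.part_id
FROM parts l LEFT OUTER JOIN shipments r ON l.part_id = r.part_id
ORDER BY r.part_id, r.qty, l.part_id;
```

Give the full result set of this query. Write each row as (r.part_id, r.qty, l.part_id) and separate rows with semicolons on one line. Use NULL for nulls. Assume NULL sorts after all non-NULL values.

(6, 29, 6); (NULL, NULL, 7); (NULL, NULL, 9)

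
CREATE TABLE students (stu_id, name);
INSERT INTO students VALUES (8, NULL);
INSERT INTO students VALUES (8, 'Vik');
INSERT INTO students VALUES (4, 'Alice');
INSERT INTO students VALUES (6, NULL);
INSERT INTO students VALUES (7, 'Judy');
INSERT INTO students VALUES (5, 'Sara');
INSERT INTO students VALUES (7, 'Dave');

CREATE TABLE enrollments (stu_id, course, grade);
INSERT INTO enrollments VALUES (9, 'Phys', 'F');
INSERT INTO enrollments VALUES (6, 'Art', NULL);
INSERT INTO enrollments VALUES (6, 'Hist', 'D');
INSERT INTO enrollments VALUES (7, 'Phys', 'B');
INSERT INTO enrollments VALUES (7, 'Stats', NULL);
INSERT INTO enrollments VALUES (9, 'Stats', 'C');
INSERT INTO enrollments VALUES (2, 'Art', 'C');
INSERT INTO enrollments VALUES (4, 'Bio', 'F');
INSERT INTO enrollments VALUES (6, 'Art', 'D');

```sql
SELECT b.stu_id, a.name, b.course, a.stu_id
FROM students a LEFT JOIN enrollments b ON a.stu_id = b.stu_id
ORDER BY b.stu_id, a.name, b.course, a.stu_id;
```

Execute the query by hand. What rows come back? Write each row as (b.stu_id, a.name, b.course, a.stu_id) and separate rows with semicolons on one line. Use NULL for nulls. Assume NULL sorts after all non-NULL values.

(4, Alice, Bio, 4); (6, NULL, Art, 6); (6, NULL, Art, 6); (6, NULL, Hist, 6); (7, Dave, Phys, 7); (7, Dave, Stats, 7); (7, Judy, Phys, 7); (7, Judy, Stats, 7); (NULL, Sara, NULL, 5); (NULL, Vik, NULL, 8); (NULL, NULL, NULL, 8)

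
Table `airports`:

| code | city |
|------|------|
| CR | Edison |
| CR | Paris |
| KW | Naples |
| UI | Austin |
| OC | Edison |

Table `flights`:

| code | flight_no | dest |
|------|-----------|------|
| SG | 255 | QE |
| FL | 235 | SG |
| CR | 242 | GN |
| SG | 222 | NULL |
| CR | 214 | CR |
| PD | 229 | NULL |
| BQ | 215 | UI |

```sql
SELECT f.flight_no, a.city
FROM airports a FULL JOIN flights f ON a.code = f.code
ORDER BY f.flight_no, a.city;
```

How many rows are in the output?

12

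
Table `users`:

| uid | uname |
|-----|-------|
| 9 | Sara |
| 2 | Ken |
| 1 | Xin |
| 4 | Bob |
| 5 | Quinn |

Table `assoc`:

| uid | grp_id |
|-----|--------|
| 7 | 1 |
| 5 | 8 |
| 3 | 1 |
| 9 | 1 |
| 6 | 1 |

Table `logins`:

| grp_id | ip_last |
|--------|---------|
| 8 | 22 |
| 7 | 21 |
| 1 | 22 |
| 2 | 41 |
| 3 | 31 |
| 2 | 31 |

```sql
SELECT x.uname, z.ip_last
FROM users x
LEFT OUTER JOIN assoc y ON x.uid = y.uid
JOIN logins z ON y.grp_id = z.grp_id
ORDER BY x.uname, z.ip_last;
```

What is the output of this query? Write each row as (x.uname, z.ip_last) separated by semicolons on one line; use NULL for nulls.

Joins associate left-to-right: users LEFT JOIN assoc on uid gives 5 intermediate row(s).
Then INNER JOIN `logins z` on grp_id: keep only rows whose y.grp_id appears in z.

(Quinn, 22); (Sara, 22)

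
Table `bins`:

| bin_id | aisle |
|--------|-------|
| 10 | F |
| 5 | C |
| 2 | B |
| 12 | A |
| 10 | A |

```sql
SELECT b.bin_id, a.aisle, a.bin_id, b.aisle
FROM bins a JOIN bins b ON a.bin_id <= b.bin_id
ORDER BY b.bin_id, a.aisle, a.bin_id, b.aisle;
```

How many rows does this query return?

16

INNER JOIN keeps only pairs where the ON condition holds.
Matching on a.bin_id <= b.bin_id.
Matched pairs: 16.
Total: 16 rows.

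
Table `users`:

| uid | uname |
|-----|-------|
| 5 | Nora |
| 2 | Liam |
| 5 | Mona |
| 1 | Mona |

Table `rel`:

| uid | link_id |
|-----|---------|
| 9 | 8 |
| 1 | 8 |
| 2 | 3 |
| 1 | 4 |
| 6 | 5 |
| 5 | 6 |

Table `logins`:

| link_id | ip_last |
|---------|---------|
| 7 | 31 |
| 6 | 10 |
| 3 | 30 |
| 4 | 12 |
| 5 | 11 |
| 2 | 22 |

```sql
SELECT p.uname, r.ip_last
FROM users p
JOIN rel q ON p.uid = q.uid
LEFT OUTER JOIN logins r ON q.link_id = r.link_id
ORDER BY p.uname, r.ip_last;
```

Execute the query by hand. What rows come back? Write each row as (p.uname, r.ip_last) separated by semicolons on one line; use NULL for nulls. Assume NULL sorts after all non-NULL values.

Joins associate left-to-right: users INNER JOIN rel on uid gives 5 intermediate row(s).
Then LEFT JOIN `logins r` on link_id: each of those 5 rows is kept; rows whose q.link_id has no match in r get NULL for r's columns.

(Liam, 30); (Mona, 10); (Mona, 12); (Mona, NULL); (Nora, 10)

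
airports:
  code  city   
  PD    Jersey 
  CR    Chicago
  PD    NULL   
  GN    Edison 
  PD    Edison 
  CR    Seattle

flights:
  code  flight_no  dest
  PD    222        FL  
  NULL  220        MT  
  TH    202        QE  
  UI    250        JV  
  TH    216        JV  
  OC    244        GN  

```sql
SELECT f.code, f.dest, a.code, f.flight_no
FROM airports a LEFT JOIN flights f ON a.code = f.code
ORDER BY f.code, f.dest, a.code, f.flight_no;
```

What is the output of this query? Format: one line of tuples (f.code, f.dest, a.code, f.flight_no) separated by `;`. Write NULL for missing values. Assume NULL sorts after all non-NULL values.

LEFT JOIN keeps every row from `airports`; unmatched rows get NULL for `flights`'s columns.
Matching on a.code = f.code. A NULL in a compared column never satisfies the condition.
- a row (code=PD): matches 1 f row(s) → 1 output row(s).
- a row (code=CR): no match → kept, f columns NULL.
- a row (code=PD): matches 1 f row(s) → 1 output row(s).
- a row (code=GN): no match → kept, f columns NULL.
- a row (code=PD): matches 1 f row(s) → 1 output row(s).
- a row (code=CR): no match → kept, f columns NULL.
After projecting and ordering:
f.code | f.dest | a.code | f.flight_no
PD | FL | PD | 222
PD | FL | PD | 222
PD | FL | PD | 222
NULL | NULL | CR | NULL
NULL | NULL | CR | NULL
NULL | NULL | GN | NULL

(PD, FL, PD, 222); (PD, FL, PD, 222); (PD, FL, PD, 222); (NULL, NULL, CR, NULL); (NULL, NULL, CR, NULL); (NULL, NULL, GN, NULL)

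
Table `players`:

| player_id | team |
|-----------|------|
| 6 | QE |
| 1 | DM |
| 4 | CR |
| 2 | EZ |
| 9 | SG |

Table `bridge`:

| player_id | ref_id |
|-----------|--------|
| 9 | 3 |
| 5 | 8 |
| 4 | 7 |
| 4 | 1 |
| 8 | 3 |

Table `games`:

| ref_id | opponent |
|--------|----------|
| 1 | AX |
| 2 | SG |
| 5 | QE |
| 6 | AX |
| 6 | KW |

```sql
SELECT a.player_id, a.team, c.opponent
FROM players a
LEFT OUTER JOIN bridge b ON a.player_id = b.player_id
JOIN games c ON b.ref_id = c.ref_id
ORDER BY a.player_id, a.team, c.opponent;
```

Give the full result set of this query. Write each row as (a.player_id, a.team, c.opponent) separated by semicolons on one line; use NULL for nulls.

(4, CR, AX)

Evaluate left to right. First `players a LEFT JOIN bridge b` on player_id: 6 row(s).
Then INNER JOIN `games c` on ref_id: keep only rows whose b.ref_id appears in c.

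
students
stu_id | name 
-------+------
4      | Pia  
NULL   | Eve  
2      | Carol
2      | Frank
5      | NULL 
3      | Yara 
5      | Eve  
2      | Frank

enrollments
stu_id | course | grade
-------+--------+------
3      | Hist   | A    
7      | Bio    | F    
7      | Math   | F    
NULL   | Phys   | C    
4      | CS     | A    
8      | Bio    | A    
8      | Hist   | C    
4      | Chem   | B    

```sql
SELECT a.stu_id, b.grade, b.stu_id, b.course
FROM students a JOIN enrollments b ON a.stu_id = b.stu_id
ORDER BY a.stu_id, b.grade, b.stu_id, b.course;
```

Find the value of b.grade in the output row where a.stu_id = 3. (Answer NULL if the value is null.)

A

INNER JOIN keeps only pairs where the ON condition holds.
Matching on a.stu_id = b.stu_id. A NULL in a compared column never satisfies the condition.
- a[0] stu_id=4 → 2 match(es) in b → 2 row(s).
- a[1] stu_id=NULL → no match; dropped.
- a[2] stu_id=2 → no match; dropped.
- a[3] stu_id=2 → no match; dropped.
- a[4] stu_id=5 → no match; dropped.
- a[5] stu_id=3 → 1 match(es) in b → 1 row(s).
- a[6] stu_id=5 → no match; dropped.
- a[7] stu_id=2 → no match; dropped.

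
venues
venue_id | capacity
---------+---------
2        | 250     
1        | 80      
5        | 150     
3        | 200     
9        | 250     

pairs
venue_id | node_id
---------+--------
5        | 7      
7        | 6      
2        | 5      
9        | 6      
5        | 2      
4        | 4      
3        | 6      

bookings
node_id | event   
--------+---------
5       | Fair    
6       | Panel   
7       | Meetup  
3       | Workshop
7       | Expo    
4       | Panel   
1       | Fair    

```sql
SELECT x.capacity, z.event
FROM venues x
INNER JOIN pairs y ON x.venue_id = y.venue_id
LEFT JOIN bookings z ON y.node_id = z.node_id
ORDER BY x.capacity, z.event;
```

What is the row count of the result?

6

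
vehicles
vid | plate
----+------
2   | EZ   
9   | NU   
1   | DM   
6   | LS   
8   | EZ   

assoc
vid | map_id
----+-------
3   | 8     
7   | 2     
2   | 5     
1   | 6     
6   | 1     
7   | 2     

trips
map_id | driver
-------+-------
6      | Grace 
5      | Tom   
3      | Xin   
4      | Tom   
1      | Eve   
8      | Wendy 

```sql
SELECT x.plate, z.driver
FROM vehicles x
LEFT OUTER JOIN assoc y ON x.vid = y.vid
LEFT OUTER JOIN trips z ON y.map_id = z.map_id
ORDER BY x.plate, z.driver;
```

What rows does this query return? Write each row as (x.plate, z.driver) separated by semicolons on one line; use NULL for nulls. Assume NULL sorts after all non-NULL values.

(DM, Grace); (EZ, Tom); (EZ, NULL); (LS, Eve); (NU, NULL)

Step 1 — x LEFT JOIN y on vid → 5 row(s).
Then LEFT JOIN `trips z` on map_id: each of those 5 rows is kept; rows whose y.map_id has no match in z get NULL for z's columns.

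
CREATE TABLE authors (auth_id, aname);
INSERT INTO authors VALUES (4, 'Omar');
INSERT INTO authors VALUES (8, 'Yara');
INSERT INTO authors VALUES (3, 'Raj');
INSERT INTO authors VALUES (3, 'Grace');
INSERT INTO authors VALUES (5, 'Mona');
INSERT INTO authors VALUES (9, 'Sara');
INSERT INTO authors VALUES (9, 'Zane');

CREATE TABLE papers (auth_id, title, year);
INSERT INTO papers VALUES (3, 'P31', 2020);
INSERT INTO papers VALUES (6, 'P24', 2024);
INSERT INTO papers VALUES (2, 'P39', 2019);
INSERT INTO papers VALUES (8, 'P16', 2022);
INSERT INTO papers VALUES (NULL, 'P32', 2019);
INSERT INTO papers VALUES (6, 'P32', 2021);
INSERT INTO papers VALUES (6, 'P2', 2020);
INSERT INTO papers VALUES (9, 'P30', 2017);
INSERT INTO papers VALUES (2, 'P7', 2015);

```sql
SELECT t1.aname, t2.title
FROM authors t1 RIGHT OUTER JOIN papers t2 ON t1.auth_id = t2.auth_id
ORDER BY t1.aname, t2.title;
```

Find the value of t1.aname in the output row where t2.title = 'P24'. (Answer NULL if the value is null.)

NULL

RIGHT JOIN keeps every row from `papers`; unmatched rows get NULL for `authors`'s columns.
Matching on t1.auth_id = t2.auth_id. A NULL in a compared column never satisfies the condition.
- t1[0] auth_id=4 → no match.
- t1[1] auth_id=8 → 1 match(es) in t2 → 1 row(s).
- t1[2] auth_id=3 → 1 match(es) in t2 → 1 row(s).
- t1[3] auth_id=3 → 1 match(es) in t2 → 1 row(s).
- t1[4] auth_id=5 → no match.
- t1[5] auth_id=9 → 1 match(es) in t2 → 1 row(s).
- t1[6] auth_id=9 → 1 match(es) in t2 → 1 row(s).
- plus 6 unmatched t2 row(s), each kept with NULL t1 columns.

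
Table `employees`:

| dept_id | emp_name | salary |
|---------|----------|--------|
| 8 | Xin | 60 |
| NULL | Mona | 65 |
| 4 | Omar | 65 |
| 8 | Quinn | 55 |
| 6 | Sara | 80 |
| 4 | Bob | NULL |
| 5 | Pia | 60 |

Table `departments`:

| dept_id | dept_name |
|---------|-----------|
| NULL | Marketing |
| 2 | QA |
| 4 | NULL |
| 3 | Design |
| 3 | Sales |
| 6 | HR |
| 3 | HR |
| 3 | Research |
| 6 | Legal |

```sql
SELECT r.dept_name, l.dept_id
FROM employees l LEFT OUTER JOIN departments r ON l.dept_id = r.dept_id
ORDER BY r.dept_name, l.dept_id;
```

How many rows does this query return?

8

LEFT JOIN keeps every row from `employees`; unmatched rows get NULL for `departments`'s columns.
Matching on l.dept_id = r.dept_id. A NULL in a compared column never satisfies the condition.
Matched pairs: 4; unmatched l rows kept: 4.
Total: 4 matched + 4 padded = 8 rows.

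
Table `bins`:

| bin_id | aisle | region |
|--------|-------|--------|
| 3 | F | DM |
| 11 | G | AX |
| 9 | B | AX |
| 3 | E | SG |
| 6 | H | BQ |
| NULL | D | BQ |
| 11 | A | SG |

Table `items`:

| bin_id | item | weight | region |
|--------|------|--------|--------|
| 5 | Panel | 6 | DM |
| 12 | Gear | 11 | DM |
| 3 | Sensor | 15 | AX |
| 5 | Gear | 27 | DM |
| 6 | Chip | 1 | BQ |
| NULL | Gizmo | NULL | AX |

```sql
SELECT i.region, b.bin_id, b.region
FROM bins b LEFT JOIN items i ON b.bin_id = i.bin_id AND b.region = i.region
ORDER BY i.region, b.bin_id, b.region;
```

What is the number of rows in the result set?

7

LEFT JOIN keeps every row from `bins`; unmatched rows get NULL for `items`'s columns.
Matching on b.bin_id = i.bin_id AND b.region = i.region. A NULL in a compared column never satisfies the condition.
- b (bin_id=3, region=DM) has no partner → padded with NULL.
- b (bin_id=11, region=AX) has no partner → padded with NULL.
- b (bin_id=9, region=AX) has no partner → padded with NULL.
- b (bin_id=3, region=SG) has no partner → padded with NULL.
- b (bin_id=6, region=BQ) pairs with 1 row(s) of i.
- b (bin_id=NULL, region=BQ) has no partner → padded with NULL.
- b (bin_id=11, region=SG) has no partner → padded with NULL.
Total: 1 matched + 6 padded = 7 rows.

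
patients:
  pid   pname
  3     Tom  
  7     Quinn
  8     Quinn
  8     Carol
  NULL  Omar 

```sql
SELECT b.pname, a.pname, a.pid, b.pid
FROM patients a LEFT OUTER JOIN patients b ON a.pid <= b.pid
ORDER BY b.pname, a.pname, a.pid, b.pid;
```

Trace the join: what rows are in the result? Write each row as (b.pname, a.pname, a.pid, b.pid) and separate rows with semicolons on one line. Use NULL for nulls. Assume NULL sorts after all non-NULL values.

(Carol, Carol, 8, 8); (Carol, Quinn, 7, 8); (Carol, Quinn, 8, 8); (Carol, Tom, 3, 8); (Quinn, Carol, 8, 8); (Quinn, Quinn, 7, 7); (Quinn, Quinn, 7, 8); (Quinn, Quinn, 8, 8); (Quinn, Tom, 3, 7); (Quinn, Tom, 3, 8); (Tom, Tom, 3, 3); (NULL, Omar, NULL, NULL)

LEFT JOIN keeps every row from `patients a`; unmatched rows get NULL for `patients b`'s columns.
Matching on a.pid <= b.pid. A NULL in a compared column never satisfies the condition.
Matched pairs: 11; unmatched a rows kept: 1.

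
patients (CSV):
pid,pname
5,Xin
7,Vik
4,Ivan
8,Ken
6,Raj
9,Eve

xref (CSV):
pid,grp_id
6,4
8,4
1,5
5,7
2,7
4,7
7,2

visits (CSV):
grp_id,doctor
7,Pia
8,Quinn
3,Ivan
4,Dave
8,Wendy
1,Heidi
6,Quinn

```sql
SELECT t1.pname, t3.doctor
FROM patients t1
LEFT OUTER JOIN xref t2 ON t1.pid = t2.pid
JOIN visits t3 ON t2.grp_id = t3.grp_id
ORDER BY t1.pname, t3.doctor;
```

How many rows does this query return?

4

Joins associate left-to-right: patients LEFT JOIN xref on pid gives 6 intermediate row(s).
Then INNER JOIN `visits t3` on grp_id: keep only rows whose t2.grp_id appears in t3.
Result: 4 row(s).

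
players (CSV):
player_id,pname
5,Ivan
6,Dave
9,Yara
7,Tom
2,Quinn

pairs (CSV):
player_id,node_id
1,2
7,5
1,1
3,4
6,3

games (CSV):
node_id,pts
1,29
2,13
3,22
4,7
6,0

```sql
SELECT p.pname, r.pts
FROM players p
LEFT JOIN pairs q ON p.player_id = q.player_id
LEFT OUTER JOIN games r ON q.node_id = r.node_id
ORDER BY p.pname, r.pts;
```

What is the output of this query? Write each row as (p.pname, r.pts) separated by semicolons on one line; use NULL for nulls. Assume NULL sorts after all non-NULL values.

(Dave, 22); (Ivan, NULL); (Quinn, NULL); (Tom, NULL); (Yara, NULL)

Step 1 — p LEFT JOIN q on player_id → 5 row(s).
Then LEFT JOIN `games r` on node_id: each of those 5 rows is kept; rows whose q.node_id has no match in r get NULL for r's columns.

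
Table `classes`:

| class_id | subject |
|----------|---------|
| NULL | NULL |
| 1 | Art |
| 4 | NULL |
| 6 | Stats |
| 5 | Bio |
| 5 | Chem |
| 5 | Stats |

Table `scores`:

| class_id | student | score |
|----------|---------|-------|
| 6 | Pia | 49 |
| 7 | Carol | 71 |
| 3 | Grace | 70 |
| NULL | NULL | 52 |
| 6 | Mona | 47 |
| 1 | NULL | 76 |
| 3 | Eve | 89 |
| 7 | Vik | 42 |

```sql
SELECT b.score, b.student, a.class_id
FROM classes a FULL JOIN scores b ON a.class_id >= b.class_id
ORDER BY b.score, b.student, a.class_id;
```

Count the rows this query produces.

FULL OUTER JOIN keeps every row from both sides; unmatched rows get NULL for the other side's columns.
Matching on a.class_id >= b.class_id. A NULL in a compared column never satisfies the condition.
Matched pairs: 18; unmatched a rows kept: 1; unmatched b rows kept: 3.
Total: 18 matched + 4 padded = 22 rows.

22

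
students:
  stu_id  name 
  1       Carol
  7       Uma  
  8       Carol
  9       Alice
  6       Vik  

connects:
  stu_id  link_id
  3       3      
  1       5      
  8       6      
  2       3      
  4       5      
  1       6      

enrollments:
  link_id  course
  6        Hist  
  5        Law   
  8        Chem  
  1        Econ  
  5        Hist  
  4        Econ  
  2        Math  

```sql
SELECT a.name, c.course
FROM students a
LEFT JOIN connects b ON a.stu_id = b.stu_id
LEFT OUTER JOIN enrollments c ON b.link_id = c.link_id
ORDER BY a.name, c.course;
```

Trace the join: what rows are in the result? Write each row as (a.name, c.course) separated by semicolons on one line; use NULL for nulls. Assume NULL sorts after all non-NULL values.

Joins associate left-to-right: students LEFT JOIN connects on stu_id gives 6 intermediate row(s).
Then LEFT JOIN `enrollments c` on link_id: each of those 6 rows is kept; rows whose b.link_id has no match in c get NULL for c's columns.

(Alice, NULL); (Carol, Hist); (Carol, Hist); (Carol, Hist); (Carol, Law); (Uma, NULL); (Vik, NULL)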